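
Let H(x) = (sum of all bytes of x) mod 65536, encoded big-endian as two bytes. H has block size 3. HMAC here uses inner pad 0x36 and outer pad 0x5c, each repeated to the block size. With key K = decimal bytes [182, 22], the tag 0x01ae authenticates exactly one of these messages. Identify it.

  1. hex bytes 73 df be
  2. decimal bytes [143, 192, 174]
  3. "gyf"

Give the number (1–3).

Key decimal bytes [182, 22] = b6 16 is 2 bytes ≤ B = 3; zero-pad to 3 bytes: K' = b6 16 00.
K' ⊕ ipad = 80 20 36; K' ⊕ opad = ea 4a 5c.
m1: inner = H(80 20 36 73 df be) = 02 e6; tag = H(ea 4a 5c 02 e6) = 0278
m2: inner = H(80 20 36 8f c0 ae) = 02 d3; tag = H(ea 4a 5c 02 d3) = 0265
m3: inner = H(80 20 36 67 79 66) = 02 1c; tag = H(ea 4a 5c 02 1c) = 01ae ← matches

3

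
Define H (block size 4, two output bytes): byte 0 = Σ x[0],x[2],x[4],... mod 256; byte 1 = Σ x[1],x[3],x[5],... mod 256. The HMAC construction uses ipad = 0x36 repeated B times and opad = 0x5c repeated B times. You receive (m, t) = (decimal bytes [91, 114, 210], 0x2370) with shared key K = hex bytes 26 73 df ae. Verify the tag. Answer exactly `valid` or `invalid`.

valid

Key hex bytes 26 73 df ae is exactly B = 4 bytes: K' = 26 73 df ae.
K' ⊕ ipad = 10 45 e9 98; K' ⊕ opad = 7a 2f 83 f2.
Inner hash: even-index sum = 550 mod 256 = 38; odd-index sum = 335 mod 256 = 79 → 26 4f.
Outer hash (recomputed tag): even-index sum = 291 mod 256 = 35; odd-index sum = 368 mod 256 = 112 → 23 70.
Recomputed tag = 2370; claimed = 2370 → match.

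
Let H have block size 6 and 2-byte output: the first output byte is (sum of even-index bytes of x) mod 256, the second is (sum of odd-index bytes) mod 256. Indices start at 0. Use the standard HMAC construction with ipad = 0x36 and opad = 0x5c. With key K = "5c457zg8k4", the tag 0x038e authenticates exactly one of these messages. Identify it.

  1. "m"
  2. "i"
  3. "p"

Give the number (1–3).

Key "5c457zg8k4" = 35 63 34 35 37 7a 67 38 6b 34 is 10 bytes > B = 6, so hash it first: H(key) = 72 7e, then zero-pad to 6 bytes: K' = 72 7e 00 00 00 00.
K' ⊕ ipad = 44 48 36 36 36 36; K' ⊕ opad = 2e 22 5c 5c 5c 5c.
m1: inner = H(44 48 36 36 36 36 6d) = 1d b4; tag = H(2e 22 5c 5c 5c 5c 1d b4) = 038e ← matches
m2: inner = H(44 48 36 36 36 36 69) = 19 b4; tag = H(2e 22 5c 5c 5c 5c 19 b4) = ff8e
m3: inner = H(44 48 36 36 36 36 70) = 20 b4; tag = H(2e 22 5c 5c 5c 5c 20 b4) = 068e

1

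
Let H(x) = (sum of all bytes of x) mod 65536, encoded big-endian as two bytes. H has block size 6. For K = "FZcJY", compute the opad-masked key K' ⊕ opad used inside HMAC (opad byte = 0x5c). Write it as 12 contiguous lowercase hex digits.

1a063f16055c

Key "FZcJY" = 46 5a 63 4a 59 is 5 bytes ≤ B = 6; zero-pad to 6 bytes: K' = 46 5a 63 4a 59 00.
XOR each byte with 0x5c: 46⊕5c=1a, 5a⊕5c=06, 63⊕5c=3f, 4a⊕5c=16, 59⊕5c=05, 00⊕5c=5c.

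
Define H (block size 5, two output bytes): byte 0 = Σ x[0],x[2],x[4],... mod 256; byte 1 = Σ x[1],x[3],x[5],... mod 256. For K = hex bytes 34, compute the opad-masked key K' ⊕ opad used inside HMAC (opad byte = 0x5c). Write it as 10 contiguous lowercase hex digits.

Key hex bytes 34 is 1 byte ≤ B = 5; zero-pad to 5 bytes: K' = 34 00 00 00 00.
XOR each byte with 0x5c: 34⊕5c=68, 00⊕5c=5c, 00⊕5c=5c, 00⊕5c=5c, 00⊕5c=5c.

685c5c5c5c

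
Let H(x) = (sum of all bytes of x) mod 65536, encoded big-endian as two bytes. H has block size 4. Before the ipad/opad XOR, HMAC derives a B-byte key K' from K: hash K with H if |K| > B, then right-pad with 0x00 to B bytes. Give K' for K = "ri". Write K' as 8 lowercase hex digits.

72690000

Key "ri" = 72 69 is 2 bytes ≤ B = 4; zero-pad to 4 bytes: K' = 72 69 00 00.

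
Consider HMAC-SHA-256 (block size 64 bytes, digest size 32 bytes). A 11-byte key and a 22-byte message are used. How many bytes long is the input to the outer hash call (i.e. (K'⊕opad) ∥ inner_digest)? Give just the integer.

Key is 11 ≤ 64 bytes, zero-padded: |K'| = 64.
Outer input = (K'⊕opad) ∥ H(inner) → 64 + 32 = 96 bytes.

96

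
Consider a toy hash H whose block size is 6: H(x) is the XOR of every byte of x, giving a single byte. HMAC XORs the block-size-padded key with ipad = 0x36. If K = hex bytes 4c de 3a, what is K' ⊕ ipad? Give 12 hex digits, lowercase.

7ae80c363636

Key hex bytes 4c de 3a is 3 bytes ≤ B = 6; zero-pad to 6 bytes: K' = 4c de 3a 00 00 00.
XOR each byte with 0x36: 4c⊕36=7a, de⊕36=e8, 3a⊕36=0c, 00⊕36=36, 00⊕36=36, 00⊕36=36.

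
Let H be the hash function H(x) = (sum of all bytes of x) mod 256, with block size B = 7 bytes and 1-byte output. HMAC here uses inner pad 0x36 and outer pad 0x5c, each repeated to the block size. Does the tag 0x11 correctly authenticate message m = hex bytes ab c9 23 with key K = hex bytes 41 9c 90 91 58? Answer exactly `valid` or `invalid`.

valid

Key hex bytes 41 9c 90 91 58 is 5 bytes ≤ B = 7; zero-pad to 7 bytes: K' = 41 9c 90 91 58 00 00.
K' ⊕ ipad = 77 aa a6 a7 6e 36 36; K' ⊕ opad = 1d c0 cc cd 04 5c 5c.
Inner hash: sum = 119+170+166+167+110+54+54+171+201+35 = 1247; mod 256 = 223 → df.
Outer hash (recomputed tag): sum = 29+192+204+205+4+92+92+223 = 1041; mod 256 = 17 → 11.
Recomputed tag = 11; claimed = 11 → match.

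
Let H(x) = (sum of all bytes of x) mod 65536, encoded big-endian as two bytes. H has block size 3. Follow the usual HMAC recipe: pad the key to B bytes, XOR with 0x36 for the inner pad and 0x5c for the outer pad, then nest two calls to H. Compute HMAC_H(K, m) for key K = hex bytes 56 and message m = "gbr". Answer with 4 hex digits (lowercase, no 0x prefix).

00cb

Key hex bytes 56 is 1 byte ≤ B = 3; zero-pad to 3 bytes: K' = 56 00 00.
K' ⊕ ipad = 60 36 36.  K' ⊕ opad = 0a 5c 5c.
Inner input = (K'⊕ipad) ∥ m = 60 36 36 ∥ 67 62 72.
Inner hash: sum = 96+54+54+103+98+114 = 519 → 02 07.
Outer input = (K'⊕opad) ∥ inner = 0a 5c 5c ∥ 02 07.
Outer hash (tag): sum = 10+92+92+2+7 = 203 → 00 cb.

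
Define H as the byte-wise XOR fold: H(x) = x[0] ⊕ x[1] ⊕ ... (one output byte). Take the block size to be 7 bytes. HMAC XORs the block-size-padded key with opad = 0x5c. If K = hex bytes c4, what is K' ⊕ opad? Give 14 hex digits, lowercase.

985c5c5c5c5c5c

Key hex bytes c4 is 1 byte ≤ B = 7; zero-pad to 7 bytes: K' = c4 00 00 00 00 00 00.
XOR each byte with 0x5c: c4⊕5c=98, 00⊕5c=5c, 00⊕5c=5c, 00⊕5c=5c, 00⊕5c=5c, 00⊕5c=5c, 00⊕5c=5c.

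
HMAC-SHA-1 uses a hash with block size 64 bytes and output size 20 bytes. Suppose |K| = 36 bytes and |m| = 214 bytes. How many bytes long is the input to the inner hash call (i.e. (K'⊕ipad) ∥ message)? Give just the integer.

Key is 36 ≤ 64 bytes, zero-padded: |K'| = 64.
Inner input = (K'⊕ipad) ∥ m → 64 + 214 = 278 bytes.

278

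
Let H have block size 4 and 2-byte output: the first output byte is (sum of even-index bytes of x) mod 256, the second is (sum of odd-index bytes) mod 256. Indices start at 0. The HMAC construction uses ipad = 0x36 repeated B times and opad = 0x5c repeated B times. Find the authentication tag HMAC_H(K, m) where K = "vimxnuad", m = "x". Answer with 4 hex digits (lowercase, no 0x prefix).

Key "vimxnuad" = 76 69 6d 78 6e 75 61 64 is 8 bytes > B = 4, so hash it first: H(key) = b2 ba, then zero-pad to 4 bytes: K' = b2 ba 00 00.
K' ⊕ ipad = 84 8c 36 36.  K' ⊕ opad = ee e6 5c 5c.
Inner input = (K'⊕ipad) ∥ m = 84 8c 36 36 ∥ 78.
Inner hash: even-index sum = 306 mod 256 = 50; odd-index sum = 194 mod 256 = 194 → 32 c2.
Outer input = (K'⊕opad) ∥ inner = ee e6 5c 5c ∥ 32 c2.
Outer hash (tag): even-index sum = 380 mod 256 = 124; odd-index sum = 516 mod 256 = 4 → 7c 04.

7c04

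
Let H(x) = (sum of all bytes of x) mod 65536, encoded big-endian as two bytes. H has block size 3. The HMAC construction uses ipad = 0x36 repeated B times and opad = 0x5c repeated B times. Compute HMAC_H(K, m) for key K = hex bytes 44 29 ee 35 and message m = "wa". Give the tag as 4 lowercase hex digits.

0271

Key hex bytes 44 29 ee 35 is 4 bytes > B = 3, so hash it first: H(key) = 01 90, then zero-pad to 3 bytes: K' = 01 90 00.
K' ⊕ ipad = 37 a6 36.  K' ⊕ opad = 5d cc 5c.
Inner input = (K'⊕ipad) ∥ m = 37 a6 36 ∥ 77 61.
Inner hash: sum = 55+166+54+119+97 = 491 → 01 eb.
Outer input = (K'⊕opad) ∥ inner = 5d cc 5c ∥ 01 eb.
Outer hash (tag): sum = 93+204+92+1+235 = 625 → 02 71.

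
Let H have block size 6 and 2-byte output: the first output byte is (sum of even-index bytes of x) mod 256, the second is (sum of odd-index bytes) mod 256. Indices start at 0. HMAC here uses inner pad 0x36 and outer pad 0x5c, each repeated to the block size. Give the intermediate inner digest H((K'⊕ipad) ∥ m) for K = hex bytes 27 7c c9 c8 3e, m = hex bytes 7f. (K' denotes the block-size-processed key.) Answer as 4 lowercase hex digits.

Key hex bytes 27 7c c9 c8 3e is 5 bytes ≤ B = 6; zero-pad to 6 bytes: K' = 27 7c c9 c8 3e 00.
K' ⊕ ipad = 11 4a ff fe 08 36.
Inner input = 11 4a ff fe 08 36 ∥ 7f.
Inner hash: even-index sum = 407 mod 256 = 151; odd-index sum = 382 mod 256 = 126 → 97 7e.

977e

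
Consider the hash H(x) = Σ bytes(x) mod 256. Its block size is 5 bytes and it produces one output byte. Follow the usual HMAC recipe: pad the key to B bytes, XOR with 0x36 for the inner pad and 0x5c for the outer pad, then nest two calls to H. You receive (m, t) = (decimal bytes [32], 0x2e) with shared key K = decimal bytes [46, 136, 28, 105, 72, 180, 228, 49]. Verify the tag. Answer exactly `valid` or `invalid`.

Key decimal bytes [46, 136, 28, 105, 72, 180, 228, 49] = 2e 88 1c 69 48 b4 e4 31 is 8 bytes > B = 5, so hash it first: H(key) = 4c, then zero-pad to 5 bytes: K' = 4c 00 00 00 00.
K' ⊕ ipad = 7a 36 36 36 36; K' ⊕ opad = 10 5c 5c 5c 5c.
Inner hash: sum = 122+54+54+54+54+32 = 370; mod 256 = 114 → 72.
Outer hash (recomputed tag): sum = 16+92+92+92+92+114 = 498; mod 256 = 242 → f2.
Recomputed tag = f2; claimed = 2e → mismatch.

invalid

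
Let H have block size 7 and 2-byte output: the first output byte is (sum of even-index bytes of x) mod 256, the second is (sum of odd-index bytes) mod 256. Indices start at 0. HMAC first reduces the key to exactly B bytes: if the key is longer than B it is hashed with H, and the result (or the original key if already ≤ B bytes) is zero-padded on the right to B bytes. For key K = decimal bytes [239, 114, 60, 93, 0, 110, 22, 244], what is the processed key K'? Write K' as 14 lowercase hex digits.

41310000000000

|K| = 8 > B = 7, so first hash the key.
H(K): even-index sum = 321 mod 256 = 65; odd-index sum = 561 mod 256 = 49 → 41 31.
Zero-pad H(K) = 41 31 to 7 bytes: K' = 41 31 00 00 00 00 00.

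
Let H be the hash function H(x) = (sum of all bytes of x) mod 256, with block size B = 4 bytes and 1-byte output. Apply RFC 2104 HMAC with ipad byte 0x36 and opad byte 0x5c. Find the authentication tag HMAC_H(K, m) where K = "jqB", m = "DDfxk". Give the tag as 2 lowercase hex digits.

Key "jqB" = 6a 71 42 is 3 bytes ≤ B = 4; zero-pad to 4 bytes: K' = 6a 71 42 00.
K' ⊕ ipad = 5c 47 74 36.  K' ⊕ opad = 36 2d 1e 5c.
Inner input = (K'⊕ipad) ∥ m = 5c 47 74 36 ∥ 44 44 66 78 6b.
Inner hash: sum = 92+71+116+54+68+68+102+120+107 = 798; mod 256 = 30 → 1e.
Outer input = (K'⊕opad) ∥ inner = 36 2d 1e 5c ∥ 1e.
Outer hash (tag): sum = 54+45+30+92+30 = 251 → fb.

fb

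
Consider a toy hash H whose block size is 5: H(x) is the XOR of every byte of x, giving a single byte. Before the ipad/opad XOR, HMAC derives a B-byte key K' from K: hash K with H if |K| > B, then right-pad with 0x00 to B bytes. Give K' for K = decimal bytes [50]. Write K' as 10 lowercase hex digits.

Key decimal bytes [50] = 32 is 1 byte ≤ B = 5; zero-pad to 5 bytes: K' = 32 00 00 00 00.

3200000000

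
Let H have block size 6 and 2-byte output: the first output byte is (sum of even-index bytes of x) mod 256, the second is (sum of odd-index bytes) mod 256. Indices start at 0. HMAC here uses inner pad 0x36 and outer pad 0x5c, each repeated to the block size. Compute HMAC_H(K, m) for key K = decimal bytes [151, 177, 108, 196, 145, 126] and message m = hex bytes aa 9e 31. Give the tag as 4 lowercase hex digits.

4506

Key decimal bytes [151, 177, 108, 196, 145, 126] = 97 b1 6c c4 91 7e is exactly B = 6 bytes: K' = 97 b1 6c c4 91 7e.
K' ⊕ ipad = a1 87 5a f2 a7 48.  K' ⊕ opad = cb ed 30 98 cd 22.
Inner input = (K'⊕ipad) ∥ m = a1 87 5a f2 a7 48 ∥ aa 9e 31.
Inner hash: even-index sum = 637 mod 256 = 125; odd-index sum = 607 mod 256 = 95 → 7d 5f.
Outer input = (K'⊕opad) ∥ inner = cb ed 30 98 cd 22 ∥ 7d 5f.
Outer hash (tag): even-index sum = 581 mod 256 = 69; odd-index sum = 518 mod 256 = 6 → 45 06.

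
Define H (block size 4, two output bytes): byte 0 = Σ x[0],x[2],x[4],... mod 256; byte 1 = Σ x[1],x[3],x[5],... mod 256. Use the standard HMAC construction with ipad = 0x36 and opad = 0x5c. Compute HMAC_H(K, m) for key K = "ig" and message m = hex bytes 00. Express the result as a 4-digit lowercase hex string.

Key "ig" = 69 67 is 2 bytes ≤ B = 4; zero-pad to 4 bytes: K' = 69 67 00 00.
K' ⊕ ipad = 5f 51 36 36.  K' ⊕ opad = 35 3b 5c 5c.
Inner input = (K'⊕ipad) ∥ m = 5f 51 36 36 ∥ 00.
Inner hash: even-index sum = 149 mod 256 = 149; odd-index sum = 135 mod 256 = 135 → 95 87.
Outer input = (K'⊕opad) ∥ inner = 35 3b 5c 5c ∥ 95 87.
Outer hash (tag): even-index sum = 294 mod 256 = 38; odd-index sum = 286 mod 256 = 30 → 26 1e.

261e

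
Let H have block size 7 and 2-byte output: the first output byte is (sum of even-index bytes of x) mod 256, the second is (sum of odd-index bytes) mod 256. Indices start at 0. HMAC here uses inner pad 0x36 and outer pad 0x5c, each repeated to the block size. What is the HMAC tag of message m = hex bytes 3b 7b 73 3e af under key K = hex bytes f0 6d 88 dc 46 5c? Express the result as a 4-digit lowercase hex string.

0294

Key hex bytes f0 6d 88 dc 46 5c is 6 bytes ≤ B = 7; zero-pad to 7 bytes: K' = f0 6d 88 dc 46 5c 00.
K' ⊕ ipad = c6 5b be ea 70 6a 36.  K' ⊕ opad = ac 31 d4 80 1a 00 5c.
Inner input = (K'⊕ipad) ∥ m = c6 5b be ea 70 6a 36 ∥ 3b 7b 73 3e af.
Inner hash: even-index sum = 739 mod 256 = 227; odd-index sum = 780 mod 256 = 12 → e3 0c.
Outer input = (K'⊕opad) ∥ inner = ac 31 d4 80 1a 00 5c ∥ e3 0c.
Outer hash (tag): even-index sum = 514 mod 256 = 2; odd-index sum = 404 mod 256 = 148 → 02 94.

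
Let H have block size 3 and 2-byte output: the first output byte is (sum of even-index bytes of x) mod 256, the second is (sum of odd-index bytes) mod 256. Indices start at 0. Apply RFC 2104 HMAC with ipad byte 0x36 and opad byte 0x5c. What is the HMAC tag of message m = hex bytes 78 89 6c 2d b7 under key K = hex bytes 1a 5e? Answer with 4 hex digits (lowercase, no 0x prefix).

Key hex bytes 1a 5e is 2 bytes ≤ B = 3; zero-pad to 3 bytes: K' = 1a 5e 00.
K' ⊕ ipad = 2c 68 36.  K' ⊕ opad = 46 02 5c.
Inner input = (K'⊕ipad) ∥ m = 2c 68 36 ∥ 78 89 6c 2d b7.
Inner hash: even-index sum = 280 mod 256 = 24; odd-index sum = 515 mod 256 = 3 → 18 03.
Outer input = (K'⊕opad) ∥ inner = 46 02 5c ∥ 18 03.
Outer hash (tag): even-index sum = 165 mod 256 = 165; odd-index sum = 26 mod 256 = 26 → a5 1a.

a51a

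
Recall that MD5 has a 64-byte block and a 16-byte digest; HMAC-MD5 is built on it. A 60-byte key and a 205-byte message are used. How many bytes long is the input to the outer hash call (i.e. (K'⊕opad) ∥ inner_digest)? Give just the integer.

80

Key is 60 ≤ 64 bytes, zero-padded: |K'| = 64.
Outer input = (K'⊕opad) ∥ H(inner) → 64 + 16 = 80 bytes.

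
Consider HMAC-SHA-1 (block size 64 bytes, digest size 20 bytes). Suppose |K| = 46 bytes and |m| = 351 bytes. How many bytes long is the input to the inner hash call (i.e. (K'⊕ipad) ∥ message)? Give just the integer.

415

Key is 46 ≤ 64 bytes, zero-padded: |K'| = 64.
Inner input = (K'⊕ipad) ∥ m → 64 + 351 = 415 bytes.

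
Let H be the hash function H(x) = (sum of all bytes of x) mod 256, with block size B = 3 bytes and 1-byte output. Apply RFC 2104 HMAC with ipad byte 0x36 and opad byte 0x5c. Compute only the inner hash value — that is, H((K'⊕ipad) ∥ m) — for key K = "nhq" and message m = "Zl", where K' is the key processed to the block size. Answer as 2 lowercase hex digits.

c3

Key "nhq" = 6e 68 71 is exactly B = 3 bytes: K' = 6e 68 71.
K' ⊕ ipad = 58 5e 47.
Inner input = 58 5e 47 ∥ 5a 6c.
Inner hash: sum = 88+94+71+90+108 = 451; mod 256 = 195 → c3.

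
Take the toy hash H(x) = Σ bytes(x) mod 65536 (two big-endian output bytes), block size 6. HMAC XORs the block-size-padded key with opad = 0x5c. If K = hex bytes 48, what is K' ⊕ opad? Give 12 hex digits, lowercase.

145c5c5c5c5c

Key hex bytes 48 is 1 byte ≤ B = 6; zero-pad to 6 bytes: K' = 48 00 00 00 00 00.
XOR each byte with 0x5c: 48⊕5c=14, 00⊕5c=5c, 00⊕5c=5c, 00⊕5c=5c, 00⊕5c=5c, 00⊕5c=5c.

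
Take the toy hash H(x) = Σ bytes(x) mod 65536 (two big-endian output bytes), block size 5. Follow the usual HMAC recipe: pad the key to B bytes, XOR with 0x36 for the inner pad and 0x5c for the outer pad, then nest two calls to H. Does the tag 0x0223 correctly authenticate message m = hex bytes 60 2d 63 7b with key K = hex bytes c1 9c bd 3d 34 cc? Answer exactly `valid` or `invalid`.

Key hex bytes c1 9c bd 3d 34 cc is 6 bytes > B = 5, so hash it first: H(key) = 03 57, then zero-pad to 5 bytes: K' = 03 57 00 00 00.
K' ⊕ ipad = 35 61 36 36 36; K' ⊕ opad = 5f 0b 5c 5c 5c.
Inner hash: sum = 53+97+54+54+54+96+45+99+123 = 675 → 02 a3.
Outer hash (recomputed tag): sum = 95+11+92+92+92+2+163 = 547 → 02 23.
Recomputed tag = 0223; claimed = 0223 → match.

valid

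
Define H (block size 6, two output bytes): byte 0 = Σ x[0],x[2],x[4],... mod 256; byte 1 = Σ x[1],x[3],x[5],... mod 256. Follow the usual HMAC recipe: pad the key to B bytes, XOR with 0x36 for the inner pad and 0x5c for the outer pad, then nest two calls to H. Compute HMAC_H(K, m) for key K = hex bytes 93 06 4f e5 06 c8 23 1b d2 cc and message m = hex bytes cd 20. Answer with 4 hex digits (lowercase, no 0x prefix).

5db6

Key hex bytes 93 06 4f e5 06 c8 23 1b d2 cc is 10 bytes > B = 6, so hash it first: H(key) = dd 9a, then zero-pad to 6 bytes: K' = dd 9a 00 00 00 00.
K' ⊕ ipad = eb ac 36 36 36 36.  K' ⊕ opad = 81 c6 5c 5c 5c 5c.
Inner input = (K'⊕ipad) ∥ m = eb ac 36 36 36 36 ∥ cd 20.
Inner hash: even-index sum = 548 mod 256 = 36; odd-index sum = 312 mod 256 = 56 → 24 38.
Outer input = (K'⊕opad) ∥ inner = 81 c6 5c 5c 5c 5c ∥ 24 38.
Outer hash (tag): even-index sum = 349 mod 256 = 93; odd-index sum = 438 mod 256 = 182 → 5d b6.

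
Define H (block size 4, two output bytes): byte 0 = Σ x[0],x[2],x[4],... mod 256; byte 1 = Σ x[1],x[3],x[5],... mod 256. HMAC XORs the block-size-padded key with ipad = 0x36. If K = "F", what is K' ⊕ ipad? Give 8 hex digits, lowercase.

70363636

Key "F" = 46 is 1 byte ≤ B = 4; zero-pad to 4 bytes: K' = 46 00 00 00.
XOR each byte with 0x36: 46⊕36=70, 00⊕36=36, 00⊕36=36, 00⊕36=36.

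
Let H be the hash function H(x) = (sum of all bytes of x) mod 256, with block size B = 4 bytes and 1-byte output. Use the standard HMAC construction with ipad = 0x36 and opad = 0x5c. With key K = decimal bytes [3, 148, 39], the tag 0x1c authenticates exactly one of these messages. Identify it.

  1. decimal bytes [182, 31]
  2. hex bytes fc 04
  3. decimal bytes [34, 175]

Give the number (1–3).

Key decimal bytes [3, 148, 39] = 03 94 27 is 3 bytes ≤ B = 4; zero-pad to 4 bytes: K' = 03 94 27 00.
K' ⊕ ipad = 35 a2 11 36; K' ⊕ opad = 5f c8 7b 5c.
m1: inner = H(35 a2 11 36 b6 1f) = f3; tag = H(5f c8 7b 5c f3) = f1
m2: inner = H(35 a2 11 36 fc 04) = 1e; tag = H(5f c8 7b 5c 1e) = 1c ← matches
m3: inner = H(35 a2 11 36 22 af) = ef; tag = H(5f c8 7b 5c ef) = ed

2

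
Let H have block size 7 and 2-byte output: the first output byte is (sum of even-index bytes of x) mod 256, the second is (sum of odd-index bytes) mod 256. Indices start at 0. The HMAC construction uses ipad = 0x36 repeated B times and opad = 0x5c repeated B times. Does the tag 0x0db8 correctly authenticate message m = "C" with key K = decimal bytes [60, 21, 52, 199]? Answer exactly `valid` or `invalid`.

Key decimal bytes [60, 21, 52, 199] = 3c 15 34 c7 is 4 bytes ≤ B = 7; zero-pad to 7 bytes: K' = 3c 15 34 c7 00 00 00.
K' ⊕ ipad = 0a 23 02 f1 36 36 36; K' ⊕ opad = 60 49 68 9b 5c 5c 5c.
Inner hash: even-index sum = 120 mod 256 = 120; odd-index sum = 397 mod 256 = 141 → 78 8d.
Outer hash (recomputed tag): even-index sum = 525 mod 256 = 13; odd-index sum = 440 mod 256 = 184 → 0d b8.
Recomputed tag = 0db8; claimed = 0db8 → match.

valid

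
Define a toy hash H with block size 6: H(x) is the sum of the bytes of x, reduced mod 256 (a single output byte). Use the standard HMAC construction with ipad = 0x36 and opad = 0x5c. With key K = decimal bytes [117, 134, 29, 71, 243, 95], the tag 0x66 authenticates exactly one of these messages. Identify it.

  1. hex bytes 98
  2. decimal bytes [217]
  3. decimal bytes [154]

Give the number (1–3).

1

Key decimal bytes [117, 134, 29, 71, 243, 95] = 75 86 1d 47 f3 5f is exactly B = 6 bytes: K' = 75 86 1d 47 f3 5f.
K' ⊕ ipad = 43 b0 2b 71 c5 69; K' ⊕ opad = 29 da 41 1b af 03.
m1: inner = H(43 b0 2b 71 c5 69 98) = 55; tag = H(29 da 41 1b af 03 55) = 66 ← matches
m2: inner = H(43 b0 2b 71 c5 69 d9) = 96; tag = H(29 da 41 1b af 03 96) = a7
m3: inner = H(43 b0 2b 71 c5 69 9a) = 57; tag = H(29 da 41 1b af 03 57) = 68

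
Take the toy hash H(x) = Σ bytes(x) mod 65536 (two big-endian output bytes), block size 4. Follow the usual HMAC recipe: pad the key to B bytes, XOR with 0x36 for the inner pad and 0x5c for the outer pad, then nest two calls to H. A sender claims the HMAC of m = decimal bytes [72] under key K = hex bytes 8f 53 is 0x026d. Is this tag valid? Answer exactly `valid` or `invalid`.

Key hex bytes 8f 53 is 2 bytes ≤ B = 4; zero-pad to 4 bytes: K' = 8f 53 00 00.
K' ⊕ ipad = b9 65 36 36; K' ⊕ opad = d3 0f 5c 5c.
Inner hash: sum = 185+101+54+54+72 = 466 → 01 d2.
Outer hash (recomputed tag): sum = 211+15+92+92+1+210 = 621 → 02 6d.
Recomputed tag = 026d; claimed = 026d → match.

valid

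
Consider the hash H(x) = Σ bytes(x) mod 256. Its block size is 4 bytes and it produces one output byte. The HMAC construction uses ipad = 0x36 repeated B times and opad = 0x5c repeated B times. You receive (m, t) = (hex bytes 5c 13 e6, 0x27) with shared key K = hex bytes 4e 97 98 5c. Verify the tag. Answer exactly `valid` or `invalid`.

Key hex bytes 4e 97 98 5c is exactly B = 4 bytes: K' = 4e 97 98 5c.
K' ⊕ ipad = 78 a1 ae 6a; K' ⊕ opad = 12 cb c4 00.
Inner hash: sum = 120+161+174+106+92+19+230 = 902; mod 256 = 134 → 86.
Outer hash (recomputed tag): sum = 18+203+196+0+134 = 551; mod 256 = 39 → 27.
Recomputed tag = 27; claimed = 27 → match.

valid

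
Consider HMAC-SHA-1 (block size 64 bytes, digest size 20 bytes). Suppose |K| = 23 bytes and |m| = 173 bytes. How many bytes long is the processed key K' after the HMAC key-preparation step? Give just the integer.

Key is 23 ≤ 64 bytes, zero-padded: |K'| = 64.

64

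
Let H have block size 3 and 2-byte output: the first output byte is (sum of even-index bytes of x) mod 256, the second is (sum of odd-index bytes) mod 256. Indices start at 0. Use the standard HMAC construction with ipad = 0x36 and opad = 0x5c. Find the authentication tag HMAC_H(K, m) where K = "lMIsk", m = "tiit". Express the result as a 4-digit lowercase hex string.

abc5

Key "lMIsk" = 6c 4d 49 73 6b is 5 bytes > B = 3, so hash it first: H(key) = 20 c0, then zero-pad to 3 bytes: K' = 20 c0 00.
K' ⊕ ipad = 16 f6 36.  K' ⊕ opad = 7c 9c 5c.
Inner input = (K'⊕ipad) ∥ m = 16 f6 36 ∥ 74 69 69 74.
Inner hash: even-index sum = 297 mod 256 = 41; odd-index sum = 467 mod 256 = 211 → 29 d3.
Outer input = (K'⊕opad) ∥ inner = 7c 9c 5c ∥ 29 d3.
Outer hash (tag): even-index sum = 427 mod 256 = 171; odd-index sum = 197 mod 256 = 197 → ab c5.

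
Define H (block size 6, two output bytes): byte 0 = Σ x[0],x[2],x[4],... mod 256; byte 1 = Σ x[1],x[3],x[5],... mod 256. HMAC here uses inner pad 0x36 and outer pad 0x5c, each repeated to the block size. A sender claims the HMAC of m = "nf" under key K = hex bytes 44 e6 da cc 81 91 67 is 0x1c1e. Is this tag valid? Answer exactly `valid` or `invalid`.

Key hex bytes 44 e6 da cc 81 91 67 is 7 bytes > B = 6, so hash it first: H(key) = 06 43, then zero-pad to 6 bytes: K' = 06 43 00 00 00 00.
K' ⊕ ipad = 30 75 36 36 36 36; K' ⊕ opad = 5a 1f 5c 5c 5c 5c.
Inner hash: even-index sum = 266 mod 256 = 10; odd-index sum = 327 mod 256 = 71 → 0a 47.
Outer hash (recomputed tag): even-index sum = 284 mod 256 = 28; odd-index sum = 286 mod 256 = 30 → 1c 1e.
Recomputed tag = 1c1e; claimed = 1c1e → match.

valid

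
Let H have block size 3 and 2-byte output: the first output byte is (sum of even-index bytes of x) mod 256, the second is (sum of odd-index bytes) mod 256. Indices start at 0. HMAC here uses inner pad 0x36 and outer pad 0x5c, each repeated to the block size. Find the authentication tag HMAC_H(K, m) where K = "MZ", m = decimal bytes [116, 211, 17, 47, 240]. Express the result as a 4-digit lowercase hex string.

Key "MZ" = 4d 5a is 2 bytes ≤ B = 3; zero-pad to 3 bytes: K' = 4d 5a 00.
K' ⊕ ipad = 7b 6c 36.  K' ⊕ opad = 11 06 5c.
Inner input = (K'⊕ipad) ∥ m = 7b 6c 36 ∥ 74 d3 11 2f f0.
Inner hash: even-index sum = 435 mod 256 = 179; odd-index sum = 481 mod 256 = 225 → b3 e1.
Outer input = (K'⊕opad) ∥ inner = 11 06 5c ∥ b3 e1.
Outer hash (tag): even-index sum = 334 mod 256 = 78; odd-index sum = 185 mod 256 = 185 → 4e b9.

4eb9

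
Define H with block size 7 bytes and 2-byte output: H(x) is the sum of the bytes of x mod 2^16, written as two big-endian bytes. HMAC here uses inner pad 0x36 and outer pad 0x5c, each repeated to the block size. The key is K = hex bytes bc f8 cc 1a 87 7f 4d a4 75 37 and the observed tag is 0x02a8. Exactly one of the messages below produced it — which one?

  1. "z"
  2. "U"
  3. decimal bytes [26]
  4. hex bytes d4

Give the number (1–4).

Key hex bytes bc f8 cc 1a 87 7f 4d a4 75 37 is 10 bytes > B = 7, so hash it first: H(key) = 05 3d, then zero-pad to 7 bytes: K' = 05 3d 00 00 00 00 00.
K' ⊕ ipad = 33 0b 36 36 36 36 36; K' ⊕ opad = 59 61 5c 5c 5c 5c 5c.
m1: inner = H(33 0b 36 36 36 36 36 7a) = 01 c6; tag = H(59 61 5c 5c 5c 5c 5c 01 c6) = 034d
m2: inner = H(33 0b 36 36 36 36 36 55) = 01 a1; tag = H(59 61 5c 5c 5c 5c 5c 01 a1) = 0328
m3: inner = H(33 0b 36 36 36 36 36 1a) = 01 66; tag = H(59 61 5c 5c 5c 5c 5c 01 66) = 02ed
m4: inner = H(33 0b 36 36 36 36 36 d4) = 02 20; tag = H(59 61 5c 5c 5c 5c 5c 02 20) = 02a8 ← matches

4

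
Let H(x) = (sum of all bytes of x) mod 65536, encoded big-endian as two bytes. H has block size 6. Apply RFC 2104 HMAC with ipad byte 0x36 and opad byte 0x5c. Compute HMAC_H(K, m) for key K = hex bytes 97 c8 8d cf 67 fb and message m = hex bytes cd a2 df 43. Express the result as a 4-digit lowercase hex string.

03ae

Key hex bytes 97 c8 8d cf 67 fb is exactly B = 6 bytes: K' = 97 c8 8d cf 67 fb.
K' ⊕ ipad = a1 fe bb f9 51 cd.  K' ⊕ opad = cb 94 d1 93 3b a7.
Inner input = (K'⊕ipad) ∥ m = a1 fe bb f9 51 cd ∥ cd a2 df 43.
Inner hash: sum = 161+254+187+249+81+205+205+162+223+67 = 1794 → 07 02.
Outer input = (K'⊕opad) ∥ inner = cb 94 d1 93 3b a7 ∥ 07 02.
Outer hash (tag): sum = 203+148+209+147+59+167+7+2 = 942 → 03 ae.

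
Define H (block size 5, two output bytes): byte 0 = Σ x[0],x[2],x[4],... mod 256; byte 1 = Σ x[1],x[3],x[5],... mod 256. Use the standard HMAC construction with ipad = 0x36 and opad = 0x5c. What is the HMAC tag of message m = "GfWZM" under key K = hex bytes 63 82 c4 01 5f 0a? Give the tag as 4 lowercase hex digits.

6e09

Key hex bytes 63 82 c4 01 5f 0a is 6 bytes > B = 5, so hash it first: H(key) = 86 8d, then zero-pad to 5 bytes: K' = 86 8d 00 00 00.
K' ⊕ ipad = b0 bb 36 36 36.  K' ⊕ opad = da d1 5c 5c 5c.
Inner input = (K'⊕ipad) ∥ m = b0 bb 36 36 36 ∥ 47 66 57 5a 4d.
Inner hash: even-index sum = 476 mod 256 = 220; odd-index sum = 476 mod 256 = 220 → dc dc.
Outer input = (K'⊕opad) ∥ inner = da d1 5c 5c 5c ∥ dc dc.
Outer hash (tag): even-index sum = 622 mod 256 = 110; odd-index sum = 521 mod 256 = 9 → 6e 09.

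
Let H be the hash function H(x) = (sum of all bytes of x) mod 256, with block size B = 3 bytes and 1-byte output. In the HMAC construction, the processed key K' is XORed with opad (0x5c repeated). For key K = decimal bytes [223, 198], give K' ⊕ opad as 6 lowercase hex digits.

839a5c

Key decimal bytes [223, 198] = df c6 is 2 bytes ≤ B = 3; zero-pad to 3 bytes: K' = df c6 00.
XOR each byte with 0x5c: df⊕5c=83, c6⊕5c=9a, 00⊕5c=5c.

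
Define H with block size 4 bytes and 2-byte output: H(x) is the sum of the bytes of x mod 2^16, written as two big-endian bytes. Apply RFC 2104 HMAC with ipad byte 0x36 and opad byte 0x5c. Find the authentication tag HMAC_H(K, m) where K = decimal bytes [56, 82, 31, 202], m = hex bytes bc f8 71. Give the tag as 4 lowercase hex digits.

Key decimal bytes [56, 82, 31, 202] = 38 52 1f ca is exactly B = 4 bytes: K' = 38 52 1f ca.
K' ⊕ ipad = 0e 64 29 fc.  K' ⊕ opad = 64 0e 43 96.
Inner input = (K'⊕ipad) ∥ m = 0e 64 29 fc ∥ bc f8 71.
Inner hash: sum = 14+100+41+252+188+248+113 = 956 → 03 bc.
Outer input = (K'⊕opad) ∥ inner = 64 0e 43 96 ∥ 03 bc.
Outer hash (tag): sum = 100+14+67+150+3+188 = 522 → 02 0a.

020a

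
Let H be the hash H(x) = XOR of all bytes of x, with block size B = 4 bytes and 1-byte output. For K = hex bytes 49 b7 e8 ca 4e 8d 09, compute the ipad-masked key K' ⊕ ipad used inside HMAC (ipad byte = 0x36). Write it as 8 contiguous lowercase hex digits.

20363636

Key hex bytes 49 b7 e8 ca 4e 8d 09 is 7 bytes > B = 4, so hash it first: H(key) = 16, then zero-pad to 4 bytes: K' = 16 00 00 00.
XOR each byte with 0x36: 16⊕36=20, 00⊕36=36, 00⊕36=36, 00⊕36=36.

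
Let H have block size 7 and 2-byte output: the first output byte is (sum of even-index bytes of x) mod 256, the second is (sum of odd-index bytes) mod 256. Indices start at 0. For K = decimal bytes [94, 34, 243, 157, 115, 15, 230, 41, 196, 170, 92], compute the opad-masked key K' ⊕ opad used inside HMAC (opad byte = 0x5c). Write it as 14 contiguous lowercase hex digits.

96fd5c5c5c5c5c

Key decimal bytes [94, 34, 243, 157, 115, 15, 230, 41, 196, 170, 92] = 5e 22 f3 9d 73 0f e6 29 c4 aa 5c is 11 bytes > B = 7, so hash it first: H(key) = ca a1, then zero-pad to 7 bytes: K' = ca a1 00 00 00 00 00.
XOR each byte with 0x5c: ca⊕5c=96, a1⊕5c=fd, 00⊕5c=5c, 00⊕5c=5c, 00⊕5c=5c, 00⊕5c=5c, 00⊕5c=5c.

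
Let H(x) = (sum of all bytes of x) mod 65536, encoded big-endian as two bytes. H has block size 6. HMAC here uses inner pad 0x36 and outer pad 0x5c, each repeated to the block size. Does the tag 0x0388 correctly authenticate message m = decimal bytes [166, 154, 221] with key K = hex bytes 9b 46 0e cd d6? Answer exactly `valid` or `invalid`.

Key hex bytes 9b 46 0e cd d6 is 5 bytes ≤ B = 6; zero-pad to 6 bytes: K' = 9b 46 0e cd d6 00.
K' ⊕ ipad = ad 70 38 fb e0 36; K' ⊕ opad = c7 1a 52 91 8a 5c.
Inner hash: sum = 173+112+56+251+224+54+166+154+221 = 1411 → 05 83.
Outer hash (recomputed tag): sum = 199+26+82+145+138+92+5+131 = 818 → 03 32.
Recomputed tag = 0332; claimed = 0388 → mismatch.

invalid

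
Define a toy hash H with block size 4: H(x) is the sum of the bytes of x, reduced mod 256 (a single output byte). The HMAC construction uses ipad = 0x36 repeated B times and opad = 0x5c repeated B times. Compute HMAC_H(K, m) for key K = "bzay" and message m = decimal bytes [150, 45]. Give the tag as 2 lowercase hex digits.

cf

Key "bzay" = 62 7a 61 79 is exactly B = 4 bytes: K' = 62 7a 61 79.
K' ⊕ ipad = 54 4c 57 4f.  K' ⊕ opad = 3e 26 3d 25.
Inner input = (K'⊕ipad) ∥ m = 54 4c 57 4f ∥ 96 2d.
Inner hash: sum = 84+76+87+79+150+45 = 521; mod 256 = 9 → 09.
Outer input = (K'⊕opad) ∥ inner = 3e 26 3d 25 ∥ 09.
Outer hash (tag): sum = 62+38+61+37+9 = 207 → cf.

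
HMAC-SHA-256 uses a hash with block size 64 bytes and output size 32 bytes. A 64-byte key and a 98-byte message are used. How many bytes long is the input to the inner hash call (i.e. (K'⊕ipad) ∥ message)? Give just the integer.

162

Key is 64 ≤ 64 bytes, zero-padded: |K'| = 64.
Inner input = (K'⊕ipad) ∥ m → 64 + 98 = 162 bytes.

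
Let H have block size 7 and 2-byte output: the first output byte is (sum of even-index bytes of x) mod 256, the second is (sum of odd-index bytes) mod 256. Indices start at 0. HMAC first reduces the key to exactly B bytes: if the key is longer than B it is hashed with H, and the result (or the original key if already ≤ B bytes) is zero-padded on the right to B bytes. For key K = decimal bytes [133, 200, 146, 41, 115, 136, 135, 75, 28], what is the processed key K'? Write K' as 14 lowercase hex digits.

|K| = 9 > B = 7, so first hash the key.
H(K): even-index sum = 557 mod 256 = 45; odd-index sum = 452 mod 256 = 196 → 2d c4.
Zero-pad H(K) = 2d c4 to 7 bytes: K' = 2d c4 00 00 00 00 00.

2dc40000000000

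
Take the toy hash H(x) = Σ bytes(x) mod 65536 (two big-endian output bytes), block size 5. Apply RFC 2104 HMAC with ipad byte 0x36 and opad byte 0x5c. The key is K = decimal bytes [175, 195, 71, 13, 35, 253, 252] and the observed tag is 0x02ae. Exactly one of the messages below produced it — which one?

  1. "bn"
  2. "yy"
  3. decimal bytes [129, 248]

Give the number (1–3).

1

Key decimal bytes [175, 195, 71, 13, 35, 253, 252] = af c3 47 0d 23 fd fc is 7 bytes > B = 5, so hash it first: H(key) = 03 e2, then zero-pad to 5 bytes: K' = 03 e2 00 00 00.
K' ⊕ ipad = 35 d4 36 36 36; K' ⊕ opad = 5f be 5c 5c 5c.
m1: inner = H(35 d4 36 36 36 62 6e) = 02 7b; tag = H(5f be 5c 5c 5c 02 7b) = 02ae ← matches
m2: inner = H(35 d4 36 36 36 79 79) = 02 9d; tag = H(5f be 5c 5c 5c 02 9d) = 02d0
m3: inner = H(35 d4 36 36 36 81 f8) = 03 24; tag = H(5f be 5c 5c 5c 03 24) = 0258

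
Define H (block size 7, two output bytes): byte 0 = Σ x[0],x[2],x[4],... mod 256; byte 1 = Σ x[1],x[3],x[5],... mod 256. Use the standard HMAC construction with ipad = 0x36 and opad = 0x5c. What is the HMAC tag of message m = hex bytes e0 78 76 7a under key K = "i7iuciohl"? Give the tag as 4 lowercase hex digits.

6d93

Key "i7iuciohl" = 69 37 69 75 63 69 6f 68 6c is 9 bytes > B = 7, so hash it first: H(key) = 10 7d, then zero-pad to 7 bytes: K' = 10 7d 00 00 00 00 00.
K' ⊕ ipad = 26 4b 36 36 36 36 36.  K' ⊕ opad = 4c 21 5c 5c 5c 5c 5c.
Inner input = (K'⊕ipad) ∥ m = 26 4b 36 36 36 36 36 ∥ e0 78 76 7a.
Inner hash: even-index sum = 442 mod 256 = 186; odd-index sum = 525 mod 256 = 13 → ba 0d.
Outer input = (K'⊕opad) ∥ inner = 4c 21 5c 5c 5c 5c 5c ∥ ba 0d.
Outer hash (tag): even-index sum = 365 mod 256 = 109; odd-index sum = 403 mod 256 = 147 → 6d 93.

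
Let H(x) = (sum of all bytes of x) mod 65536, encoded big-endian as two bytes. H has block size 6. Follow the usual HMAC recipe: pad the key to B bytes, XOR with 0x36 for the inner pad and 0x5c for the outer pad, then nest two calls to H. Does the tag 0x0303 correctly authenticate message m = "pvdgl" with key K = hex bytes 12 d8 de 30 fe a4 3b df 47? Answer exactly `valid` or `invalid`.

Key hex bytes 12 d8 de 30 fe a4 3b df 47 is 9 bytes > B = 6, so hash it first: H(key) = 04 fb, then zero-pad to 6 bytes: K' = 04 fb 00 00 00 00.
K' ⊕ ipad = 32 cd 36 36 36 36; K' ⊕ opad = 58 a7 5c 5c 5c 5c.
Inner hash: sum = 50+205+54+54+54+54+112+118+100+103+108 = 1012 → 03 f4.
Outer hash (recomputed tag): sum = 88+167+92+92+92+92+3+244 = 870 → 03 66.
Recomputed tag = 0366; claimed = 0303 → mismatch.

invalid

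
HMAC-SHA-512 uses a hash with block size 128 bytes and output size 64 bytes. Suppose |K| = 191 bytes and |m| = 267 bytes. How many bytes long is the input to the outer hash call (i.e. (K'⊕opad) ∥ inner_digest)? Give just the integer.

192

Key is 191 > 128 bytes, so it is hashed to 64 bytes then zero-padded to 128: |K'| = 128.
Outer input = (K'⊕opad) ∥ H(inner) → 128 + 64 = 192 bytes.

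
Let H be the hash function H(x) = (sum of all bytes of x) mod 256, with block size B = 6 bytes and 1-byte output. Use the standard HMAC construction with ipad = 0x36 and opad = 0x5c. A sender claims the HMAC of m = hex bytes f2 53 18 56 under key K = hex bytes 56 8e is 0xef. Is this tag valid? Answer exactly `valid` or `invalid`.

valid

Key hex bytes 56 8e is 2 bytes ≤ B = 6; zero-pad to 6 bytes: K' = 56 8e 00 00 00 00.
K' ⊕ ipad = 60 b8 36 36 36 36; K' ⊕ opad = 0a d2 5c 5c 5c 5c.
Inner hash: sum = 96+184+54+54+54+54+242+83+24+86 = 931; mod 256 = 163 → a3.
Outer hash (recomputed tag): sum = 10+210+92+92+92+92+163 = 751; mod 256 = 239 → ef.
Recomputed tag = ef; claimed = ef → match.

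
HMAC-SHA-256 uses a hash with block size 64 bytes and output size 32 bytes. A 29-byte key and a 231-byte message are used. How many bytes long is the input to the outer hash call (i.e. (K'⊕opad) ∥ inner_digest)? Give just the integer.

96

Key is 29 ≤ 64 bytes, zero-padded: |K'| = 64.
Outer input = (K'⊕opad) ∥ H(inner) → 64 + 32 = 96 bytes.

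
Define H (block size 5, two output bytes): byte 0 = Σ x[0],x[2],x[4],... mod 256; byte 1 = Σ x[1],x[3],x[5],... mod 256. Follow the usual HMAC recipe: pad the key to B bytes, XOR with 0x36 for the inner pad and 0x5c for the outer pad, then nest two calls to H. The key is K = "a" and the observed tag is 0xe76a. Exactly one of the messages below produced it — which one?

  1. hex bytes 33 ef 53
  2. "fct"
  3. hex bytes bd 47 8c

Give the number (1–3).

Key "a" = 61 is 1 byte ≤ B = 5; zero-pad to 5 bytes: K' = 61 00 00 00 00.
K' ⊕ ipad = 57 36 36 36 36; K' ⊕ opad = 3d 5c 5c 5c 5c.
m1: inner = H(57 36 36 36 36 33 ef 53) = b2 f2; tag = H(3d 5c 5c 5c 5c b2 f2) = e76a ← matches
m2: inner = H(57 36 36 36 36 66 63 74) = 26 46; tag = H(3d 5c 5c 5c 5c 26 46) = 3bde
m3: inner = H(57 36 36 36 36 bd 47 8c) = 0a b5; tag = H(3d 5c 5c 5c 5c 0a b5) = aac2

1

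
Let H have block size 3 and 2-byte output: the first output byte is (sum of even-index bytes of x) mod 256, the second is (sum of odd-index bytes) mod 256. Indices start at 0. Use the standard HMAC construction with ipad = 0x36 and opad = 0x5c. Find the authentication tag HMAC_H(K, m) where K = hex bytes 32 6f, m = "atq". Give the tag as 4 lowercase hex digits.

f5e1

Key hex bytes 32 6f is 2 bytes ≤ B = 3; zero-pad to 3 bytes: K' = 32 6f 00.
K' ⊕ ipad = 04 59 36.  K' ⊕ opad = 6e 33 5c.
Inner input = (K'⊕ipad) ∥ m = 04 59 36 ∥ 61 74 71.
Inner hash: even-index sum = 174 mod 256 = 174; odd-index sum = 299 mod 256 = 43 → ae 2b.
Outer input = (K'⊕opad) ∥ inner = 6e 33 5c ∥ ae 2b.
Outer hash (tag): even-index sum = 245 mod 256 = 245; odd-index sum = 225 mod 256 = 225 → f5 e1.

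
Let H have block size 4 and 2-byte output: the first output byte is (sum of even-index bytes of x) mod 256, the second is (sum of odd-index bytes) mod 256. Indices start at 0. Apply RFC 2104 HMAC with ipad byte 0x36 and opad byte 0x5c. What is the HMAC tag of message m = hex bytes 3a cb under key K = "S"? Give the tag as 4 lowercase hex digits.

Key "S" = 53 is 1 byte ≤ B = 4; zero-pad to 4 bytes: K' = 53 00 00 00.
K' ⊕ ipad = 65 36 36 36.  K' ⊕ opad = 0f 5c 5c 5c.
Inner input = (K'⊕ipad) ∥ m = 65 36 36 36 ∥ 3a cb.
Inner hash: even-index sum = 213 mod 256 = 213; odd-index sum = 311 mod 256 = 55 → d5 37.
Outer input = (K'⊕opad) ∥ inner = 0f 5c 5c 5c ∥ d5 37.
Outer hash (tag): even-index sum = 320 mod 256 = 64; odd-index sum = 239 mod 256 = 239 → 40 ef.

40ef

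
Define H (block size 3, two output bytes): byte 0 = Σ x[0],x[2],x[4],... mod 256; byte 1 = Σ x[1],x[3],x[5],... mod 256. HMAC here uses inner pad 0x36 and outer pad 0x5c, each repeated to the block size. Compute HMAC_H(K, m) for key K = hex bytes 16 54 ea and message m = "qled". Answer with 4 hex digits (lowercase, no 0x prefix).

38d4

Key hex bytes 16 54 ea is exactly B = 3 bytes: K' = 16 54 ea.
K' ⊕ ipad = 20 62 dc.  K' ⊕ opad = 4a 08 b6.
Inner input = (K'⊕ipad) ∥ m = 20 62 dc ∥ 71 6c 65 64.
Inner hash: even-index sum = 460 mod 256 = 204; odd-index sum = 312 mod 256 = 56 → cc 38.
Outer input = (K'⊕opad) ∥ inner = 4a 08 b6 ∥ cc 38.
Outer hash (tag): even-index sum = 312 mod 256 = 56; odd-index sum = 212 mod 256 = 212 → 38 d4.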